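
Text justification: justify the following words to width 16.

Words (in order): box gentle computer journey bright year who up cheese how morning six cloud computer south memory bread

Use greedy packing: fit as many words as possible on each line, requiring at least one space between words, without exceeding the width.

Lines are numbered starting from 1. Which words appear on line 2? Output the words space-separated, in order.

Line 1: ['box', 'gentle'] (min_width=10, slack=6)
Line 2: ['computer', 'journey'] (min_width=16, slack=0)
Line 3: ['bright', 'year', 'who'] (min_width=15, slack=1)
Line 4: ['up', 'cheese', 'how'] (min_width=13, slack=3)
Line 5: ['morning', 'six'] (min_width=11, slack=5)
Line 6: ['cloud', 'computer'] (min_width=14, slack=2)
Line 7: ['south', 'memory'] (min_width=12, slack=4)
Line 8: ['bread'] (min_width=5, slack=11)

Answer: computer journey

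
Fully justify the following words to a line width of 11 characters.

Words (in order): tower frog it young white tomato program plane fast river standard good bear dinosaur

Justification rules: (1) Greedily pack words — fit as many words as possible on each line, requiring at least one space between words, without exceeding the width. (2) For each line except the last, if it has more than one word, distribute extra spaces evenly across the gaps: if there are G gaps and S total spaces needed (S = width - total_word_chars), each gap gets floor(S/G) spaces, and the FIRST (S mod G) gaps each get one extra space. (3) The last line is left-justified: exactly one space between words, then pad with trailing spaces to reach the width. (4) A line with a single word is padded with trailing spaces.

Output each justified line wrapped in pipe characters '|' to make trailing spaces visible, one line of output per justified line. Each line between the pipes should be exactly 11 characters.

Answer: |tower  frog|
|it    young|
|white      |
|tomato     |
|program    |
|plane  fast|
|river      |
|standard   |
|good   bear|
|dinosaur   |

Derivation:
Line 1: ['tower', 'frog'] (min_width=10, slack=1)
Line 2: ['it', 'young'] (min_width=8, slack=3)
Line 3: ['white'] (min_width=5, slack=6)
Line 4: ['tomato'] (min_width=6, slack=5)
Line 5: ['program'] (min_width=7, slack=4)
Line 6: ['plane', 'fast'] (min_width=10, slack=1)
Line 7: ['river'] (min_width=5, slack=6)
Line 8: ['standard'] (min_width=8, slack=3)
Line 9: ['good', 'bear'] (min_width=9, slack=2)
Line 10: ['dinosaur'] (min_width=8, slack=3)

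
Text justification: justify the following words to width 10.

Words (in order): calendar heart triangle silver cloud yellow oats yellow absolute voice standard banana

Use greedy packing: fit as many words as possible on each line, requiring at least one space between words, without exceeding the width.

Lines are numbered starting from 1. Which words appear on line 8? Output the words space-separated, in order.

Line 1: ['calendar'] (min_width=8, slack=2)
Line 2: ['heart'] (min_width=5, slack=5)
Line 3: ['triangle'] (min_width=8, slack=2)
Line 4: ['silver'] (min_width=6, slack=4)
Line 5: ['cloud'] (min_width=5, slack=5)
Line 6: ['yellow'] (min_width=6, slack=4)
Line 7: ['oats'] (min_width=4, slack=6)
Line 8: ['yellow'] (min_width=6, slack=4)
Line 9: ['absolute'] (min_width=8, slack=2)
Line 10: ['voice'] (min_width=5, slack=5)
Line 11: ['standard'] (min_width=8, slack=2)
Line 12: ['banana'] (min_width=6, slack=4)

Answer: yellow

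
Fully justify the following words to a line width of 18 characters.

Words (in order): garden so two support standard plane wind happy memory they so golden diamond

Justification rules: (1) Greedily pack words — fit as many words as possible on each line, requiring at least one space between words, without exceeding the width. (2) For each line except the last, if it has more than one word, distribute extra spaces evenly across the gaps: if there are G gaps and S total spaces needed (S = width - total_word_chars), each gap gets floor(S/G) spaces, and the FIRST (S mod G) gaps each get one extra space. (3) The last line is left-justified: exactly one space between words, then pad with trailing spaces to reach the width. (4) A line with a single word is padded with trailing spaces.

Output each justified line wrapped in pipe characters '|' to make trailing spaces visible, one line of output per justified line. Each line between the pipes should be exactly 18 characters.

Line 1: ['garden', 'so', 'two'] (min_width=13, slack=5)
Line 2: ['support', 'standard'] (min_width=16, slack=2)
Line 3: ['plane', 'wind', 'happy'] (min_width=16, slack=2)
Line 4: ['memory', 'they', 'so'] (min_width=14, slack=4)
Line 5: ['golden', 'diamond'] (min_width=14, slack=4)

Answer: |garden    so   two|
|support   standard|
|plane  wind  happy|
|memory   they   so|
|golden diamond    |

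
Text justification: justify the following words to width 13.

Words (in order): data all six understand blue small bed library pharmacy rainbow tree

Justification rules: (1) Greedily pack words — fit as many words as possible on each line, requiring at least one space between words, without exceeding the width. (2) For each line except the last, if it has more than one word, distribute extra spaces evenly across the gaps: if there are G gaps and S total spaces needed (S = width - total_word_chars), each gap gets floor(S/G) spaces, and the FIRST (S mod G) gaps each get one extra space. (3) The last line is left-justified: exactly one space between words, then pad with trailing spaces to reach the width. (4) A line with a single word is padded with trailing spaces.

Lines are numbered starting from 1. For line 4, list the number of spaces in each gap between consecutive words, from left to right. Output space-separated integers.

Answer: 3

Derivation:
Line 1: ['data', 'all', 'six'] (min_width=12, slack=1)
Line 2: ['understand'] (min_width=10, slack=3)
Line 3: ['blue', 'small'] (min_width=10, slack=3)
Line 4: ['bed', 'library'] (min_width=11, slack=2)
Line 5: ['pharmacy'] (min_width=8, slack=5)
Line 6: ['rainbow', 'tree'] (min_width=12, slack=1)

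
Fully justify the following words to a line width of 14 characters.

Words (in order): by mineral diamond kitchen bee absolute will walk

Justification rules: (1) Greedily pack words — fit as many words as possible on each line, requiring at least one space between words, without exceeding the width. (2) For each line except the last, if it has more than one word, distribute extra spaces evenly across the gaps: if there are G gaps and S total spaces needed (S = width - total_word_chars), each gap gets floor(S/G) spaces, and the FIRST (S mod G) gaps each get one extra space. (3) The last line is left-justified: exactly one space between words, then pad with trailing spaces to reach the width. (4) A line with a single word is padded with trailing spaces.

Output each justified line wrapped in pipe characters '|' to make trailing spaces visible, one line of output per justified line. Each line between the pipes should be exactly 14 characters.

Answer: |by     mineral|
|diamond       |
|kitchen    bee|
|absolute  will|
|walk          |

Derivation:
Line 1: ['by', 'mineral'] (min_width=10, slack=4)
Line 2: ['diamond'] (min_width=7, slack=7)
Line 3: ['kitchen', 'bee'] (min_width=11, slack=3)
Line 4: ['absolute', 'will'] (min_width=13, slack=1)
Line 5: ['walk'] (min_width=4, slack=10)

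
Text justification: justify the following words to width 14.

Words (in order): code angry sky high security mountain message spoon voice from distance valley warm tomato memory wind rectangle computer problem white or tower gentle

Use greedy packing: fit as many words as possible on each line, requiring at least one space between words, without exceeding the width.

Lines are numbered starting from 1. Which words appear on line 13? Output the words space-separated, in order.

Line 1: ['code', 'angry', 'sky'] (min_width=14, slack=0)
Line 2: ['high', 'security'] (min_width=13, slack=1)
Line 3: ['mountain'] (min_width=8, slack=6)
Line 4: ['message', 'spoon'] (min_width=13, slack=1)
Line 5: ['voice', 'from'] (min_width=10, slack=4)
Line 6: ['distance'] (min_width=8, slack=6)
Line 7: ['valley', 'warm'] (min_width=11, slack=3)
Line 8: ['tomato', 'memory'] (min_width=13, slack=1)
Line 9: ['wind', 'rectangle'] (min_width=14, slack=0)
Line 10: ['computer'] (min_width=8, slack=6)
Line 11: ['problem', 'white'] (min_width=13, slack=1)
Line 12: ['or', 'tower'] (min_width=8, slack=6)
Line 13: ['gentle'] (min_width=6, slack=8)

Answer: gentle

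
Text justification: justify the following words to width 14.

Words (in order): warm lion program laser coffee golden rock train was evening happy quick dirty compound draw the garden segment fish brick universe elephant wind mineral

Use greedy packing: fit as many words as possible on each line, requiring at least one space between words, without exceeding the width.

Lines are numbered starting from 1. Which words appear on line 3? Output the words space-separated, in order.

Answer: coffee golden

Derivation:
Line 1: ['warm', 'lion'] (min_width=9, slack=5)
Line 2: ['program', 'laser'] (min_width=13, slack=1)
Line 3: ['coffee', 'golden'] (min_width=13, slack=1)
Line 4: ['rock', 'train', 'was'] (min_width=14, slack=0)
Line 5: ['evening', 'happy'] (min_width=13, slack=1)
Line 6: ['quick', 'dirty'] (min_width=11, slack=3)
Line 7: ['compound', 'draw'] (min_width=13, slack=1)
Line 8: ['the', 'garden'] (min_width=10, slack=4)
Line 9: ['segment', 'fish'] (min_width=12, slack=2)
Line 10: ['brick', 'universe'] (min_width=14, slack=0)
Line 11: ['elephant', 'wind'] (min_width=13, slack=1)
Line 12: ['mineral'] (min_width=7, slack=7)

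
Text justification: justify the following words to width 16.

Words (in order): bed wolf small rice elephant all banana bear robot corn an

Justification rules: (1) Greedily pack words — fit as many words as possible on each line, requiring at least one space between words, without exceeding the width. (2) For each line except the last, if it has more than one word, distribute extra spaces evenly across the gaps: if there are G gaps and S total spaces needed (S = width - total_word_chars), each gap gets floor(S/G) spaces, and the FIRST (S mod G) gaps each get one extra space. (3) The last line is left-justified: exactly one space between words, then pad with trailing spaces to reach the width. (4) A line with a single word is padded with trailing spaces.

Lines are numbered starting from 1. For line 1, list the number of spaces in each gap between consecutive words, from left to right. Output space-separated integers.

Answer: 2 2

Derivation:
Line 1: ['bed', 'wolf', 'small'] (min_width=14, slack=2)
Line 2: ['rice', 'elephant'] (min_width=13, slack=3)
Line 3: ['all', 'banana', 'bear'] (min_width=15, slack=1)
Line 4: ['robot', 'corn', 'an'] (min_width=13, slack=3)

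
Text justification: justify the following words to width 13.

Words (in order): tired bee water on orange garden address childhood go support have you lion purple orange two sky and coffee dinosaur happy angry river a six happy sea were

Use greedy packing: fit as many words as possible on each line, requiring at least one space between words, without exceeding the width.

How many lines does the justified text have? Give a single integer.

Answer: 15

Derivation:
Line 1: ['tired', 'bee'] (min_width=9, slack=4)
Line 2: ['water', 'on'] (min_width=8, slack=5)
Line 3: ['orange', 'garden'] (min_width=13, slack=0)
Line 4: ['address'] (min_width=7, slack=6)
Line 5: ['childhood', 'go'] (min_width=12, slack=1)
Line 6: ['support', 'have'] (min_width=12, slack=1)
Line 7: ['you', 'lion'] (min_width=8, slack=5)
Line 8: ['purple', 'orange'] (min_width=13, slack=0)
Line 9: ['two', 'sky', 'and'] (min_width=11, slack=2)
Line 10: ['coffee'] (min_width=6, slack=7)
Line 11: ['dinosaur'] (min_width=8, slack=5)
Line 12: ['happy', 'angry'] (min_width=11, slack=2)
Line 13: ['river', 'a', 'six'] (min_width=11, slack=2)
Line 14: ['happy', 'sea'] (min_width=9, slack=4)
Line 15: ['were'] (min_width=4, slack=9)
Total lines: 15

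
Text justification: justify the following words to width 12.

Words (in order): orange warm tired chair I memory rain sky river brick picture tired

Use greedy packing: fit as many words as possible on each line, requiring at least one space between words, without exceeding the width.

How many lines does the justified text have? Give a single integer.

Line 1: ['orange', 'warm'] (min_width=11, slack=1)
Line 2: ['tired', 'chair'] (min_width=11, slack=1)
Line 3: ['I', 'memory'] (min_width=8, slack=4)
Line 4: ['rain', 'sky'] (min_width=8, slack=4)
Line 5: ['river', 'brick'] (min_width=11, slack=1)
Line 6: ['picture'] (min_width=7, slack=5)
Line 7: ['tired'] (min_width=5, slack=7)
Total lines: 7

Answer: 7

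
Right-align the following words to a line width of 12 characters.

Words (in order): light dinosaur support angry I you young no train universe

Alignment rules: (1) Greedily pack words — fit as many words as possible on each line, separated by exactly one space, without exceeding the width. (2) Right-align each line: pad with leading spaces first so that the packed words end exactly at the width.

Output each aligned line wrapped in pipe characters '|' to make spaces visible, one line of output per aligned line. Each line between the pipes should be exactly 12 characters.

Line 1: ['light'] (min_width=5, slack=7)
Line 2: ['dinosaur'] (min_width=8, slack=4)
Line 3: ['support'] (min_width=7, slack=5)
Line 4: ['angry', 'I', 'you'] (min_width=11, slack=1)
Line 5: ['young', 'no'] (min_width=8, slack=4)
Line 6: ['train'] (min_width=5, slack=7)
Line 7: ['universe'] (min_width=8, slack=4)

Answer: |       light|
|    dinosaur|
|     support|
| angry I you|
|    young no|
|       train|
|    universe|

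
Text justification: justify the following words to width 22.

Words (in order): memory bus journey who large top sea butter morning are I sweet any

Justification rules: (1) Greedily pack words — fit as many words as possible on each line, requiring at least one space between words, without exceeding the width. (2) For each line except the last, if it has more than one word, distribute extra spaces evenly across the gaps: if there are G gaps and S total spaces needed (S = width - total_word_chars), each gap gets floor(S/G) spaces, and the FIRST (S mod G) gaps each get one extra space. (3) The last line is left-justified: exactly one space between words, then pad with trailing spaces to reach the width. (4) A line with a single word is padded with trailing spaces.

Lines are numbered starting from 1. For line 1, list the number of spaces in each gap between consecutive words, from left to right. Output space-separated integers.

Answer: 1 1 1

Derivation:
Line 1: ['memory', 'bus', 'journey', 'who'] (min_width=22, slack=0)
Line 2: ['large', 'top', 'sea', 'butter'] (min_width=20, slack=2)
Line 3: ['morning', 'are', 'I', 'sweet'] (min_width=19, slack=3)
Line 4: ['any'] (min_width=3, slack=19)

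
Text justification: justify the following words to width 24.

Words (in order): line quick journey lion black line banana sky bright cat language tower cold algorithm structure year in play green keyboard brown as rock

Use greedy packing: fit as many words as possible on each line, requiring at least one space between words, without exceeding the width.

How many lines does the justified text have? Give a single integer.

Answer: 7

Derivation:
Line 1: ['line', 'quick', 'journey', 'lion'] (min_width=23, slack=1)
Line 2: ['black', 'line', 'banana', 'sky'] (min_width=21, slack=3)
Line 3: ['bright', 'cat', 'language'] (min_width=19, slack=5)
Line 4: ['tower', 'cold', 'algorithm'] (min_width=20, slack=4)
Line 5: ['structure', 'year', 'in', 'play'] (min_width=22, slack=2)
Line 6: ['green', 'keyboard', 'brown', 'as'] (min_width=23, slack=1)
Line 7: ['rock'] (min_width=4, slack=20)
Total lines: 7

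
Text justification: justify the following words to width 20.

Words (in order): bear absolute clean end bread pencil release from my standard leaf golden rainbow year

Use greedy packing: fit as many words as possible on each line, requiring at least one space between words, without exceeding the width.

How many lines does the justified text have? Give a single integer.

Line 1: ['bear', 'absolute', 'clean'] (min_width=19, slack=1)
Line 2: ['end', 'bread', 'pencil'] (min_width=16, slack=4)
Line 3: ['release', 'from', 'my'] (min_width=15, slack=5)
Line 4: ['standard', 'leaf', 'golden'] (min_width=20, slack=0)
Line 5: ['rainbow', 'year'] (min_width=12, slack=8)
Total lines: 5

Answer: 5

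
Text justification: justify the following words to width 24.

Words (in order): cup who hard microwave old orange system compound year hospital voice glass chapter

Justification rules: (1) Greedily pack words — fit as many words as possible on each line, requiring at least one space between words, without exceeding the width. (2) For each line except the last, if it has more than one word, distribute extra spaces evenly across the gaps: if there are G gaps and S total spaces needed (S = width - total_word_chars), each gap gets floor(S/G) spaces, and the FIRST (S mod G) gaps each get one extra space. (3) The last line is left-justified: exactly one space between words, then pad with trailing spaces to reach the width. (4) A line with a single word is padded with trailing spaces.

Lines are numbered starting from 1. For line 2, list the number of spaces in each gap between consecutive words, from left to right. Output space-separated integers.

Line 1: ['cup', 'who', 'hard', 'microwave'] (min_width=22, slack=2)
Line 2: ['old', 'orange', 'system'] (min_width=17, slack=7)
Line 3: ['compound', 'year', 'hospital'] (min_width=22, slack=2)
Line 4: ['voice', 'glass', 'chapter'] (min_width=19, slack=5)

Answer: 5 4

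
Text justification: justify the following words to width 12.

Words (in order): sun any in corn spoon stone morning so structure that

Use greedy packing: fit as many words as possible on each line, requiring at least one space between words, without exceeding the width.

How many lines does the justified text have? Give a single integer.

Line 1: ['sun', 'any', 'in'] (min_width=10, slack=2)
Line 2: ['corn', 'spoon'] (min_width=10, slack=2)
Line 3: ['stone'] (min_width=5, slack=7)
Line 4: ['morning', 'so'] (min_width=10, slack=2)
Line 5: ['structure'] (min_width=9, slack=3)
Line 6: ['that'] (min_width=4, slack=8)
Total lines: 6

Answer: 6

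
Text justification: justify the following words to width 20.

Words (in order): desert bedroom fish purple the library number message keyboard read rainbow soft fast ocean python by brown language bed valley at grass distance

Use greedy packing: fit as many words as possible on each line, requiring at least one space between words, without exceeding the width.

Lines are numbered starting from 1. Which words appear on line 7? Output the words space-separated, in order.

Line 1: ['desert', 'bedroom', 'fish'] (min_width=19, slack=1)
Line 2: ['purple', 'the', 'library'] (min_width=18, slack=2)
Line 3: ['number', 'message'] (min_width=14, slack=6)
Line 4: ['keyboard', 'read'] (min_width=13, slack=7)
Line 5: ['rainbow', 'soft', 'fast'] (min_width=17, slack=3)
Line 6: ['ocean', 'python', 'by'] (min_width=15, slack=5)
Line 7: ['brown', 'language', 'bed'] (min_width=18, slack=2)
Line 8: ['valley', 'at', 'grass'] (min_width=15, slack=5)
Line 9: ['distance'] (min_width=8, slack=12)

Answer: brown language bed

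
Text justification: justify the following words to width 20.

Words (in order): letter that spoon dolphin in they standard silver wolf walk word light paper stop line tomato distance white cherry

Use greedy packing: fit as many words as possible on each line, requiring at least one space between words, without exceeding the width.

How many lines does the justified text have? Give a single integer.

Answer: 7

Derivation:
Line 1: ['letter', 'that', 'spoon'] (min_width=17, slack=3)
Line 2: ['dolphin', 'in', 'they'] (min_width=15, slack=5)
Line 3: ['standard', 'silver', 'wolf'] (min_width=20, slack=0)
Line 4: ['walk', 'word', 'light'] (min_width=15, slack=5)
Line 5: ['paper', 'stop', 'line'] (min_width=15, slack=5)
Line 6: ['tomato', 'distance'] (min_width=15, slack=5)
Line 7: ['white', 'cherry'] (min_width=12, slack=8)
Total lines: 7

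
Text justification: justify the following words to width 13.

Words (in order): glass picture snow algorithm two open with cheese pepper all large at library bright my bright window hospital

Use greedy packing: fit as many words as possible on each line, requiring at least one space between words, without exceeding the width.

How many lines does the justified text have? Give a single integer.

Line 1: ['glass', 'picture'] (min_width=13, slack=0)
Line 2: ['snow'] (min_width=4, slack=9)
Line 3: ['algorithm', 'two'] (min_width=13, slack=0)
Line 4: ['open', 'with'] (min_width=9, slack=4)
Line 5: ['cheese', 'pepper'] (min_width=13, slack=0)
Line 6: ['all', 'large', 'at'] (min_width=12, slack=1)
Line 7: ['library'] (min_width=7, slack=6)
Line 8: ['bright', 'my'] (min_width=9, slack=4)
Line 9: ['bright', 'window'] (min_width=13, slack=0)
Line 10: ['hospital'] (min_width=8, slack=5)
Total lines: 10

Answer: 10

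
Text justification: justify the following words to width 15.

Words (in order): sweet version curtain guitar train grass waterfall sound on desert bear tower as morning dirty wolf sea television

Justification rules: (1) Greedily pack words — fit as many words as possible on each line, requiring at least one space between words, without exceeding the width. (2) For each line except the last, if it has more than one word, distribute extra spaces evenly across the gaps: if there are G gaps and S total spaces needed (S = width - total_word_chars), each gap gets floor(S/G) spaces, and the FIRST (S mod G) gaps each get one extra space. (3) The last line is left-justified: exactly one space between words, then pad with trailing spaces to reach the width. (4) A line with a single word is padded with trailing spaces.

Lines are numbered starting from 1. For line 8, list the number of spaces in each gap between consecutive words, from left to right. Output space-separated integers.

Answer: 8

Derivation:
Line 1: ['sweet', 'version'] (min_width=13, slack=2)
Line 2: ['curtain', 'guitar'] (min_width=14, slack=1)
Line 3: ['train', 'grass'] (min_width=11, slack=4)
Line 4: ['waterfall', 'sound'] (min_width=15, slack=0)
Line 5: ['on', 'desert', 'bear'] (min_width=14, slack=1)
Line 6: ['tower', 'as'] (min_width=8, slack=7)
Line 7: ['morning', 'dirty'] (min_width=13, slack=2)
Line 8: ['wolf', 'sea'] (min_width=8, slack=7)
Line 9: ['television'] (min_width=10, slack=5)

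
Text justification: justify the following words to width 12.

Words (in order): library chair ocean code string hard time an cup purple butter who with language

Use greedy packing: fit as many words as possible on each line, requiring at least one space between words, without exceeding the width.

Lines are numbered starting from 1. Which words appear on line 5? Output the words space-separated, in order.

Answer: cup purple

Derivation:
Line 1: ['library'] (min_width=7, slack=5)
Line 2: ['chair', 'ocean'] (min_width=11, slack=1)
Line 3: ['code', 'string'] (min_width=11, slack=1)
Line 4: ['hard', 'time', 'an'] (min_width=12, slack=0)
Line 5: ['cup', 'purple'] (min_width=10, slack=2)
Line 6: ['butter', 'who'] (min_width=10, slack=2)
Line 7: ['with'] (min_width=4, slack=8)
Line 8: ['language'] (min_width=8, slack=4)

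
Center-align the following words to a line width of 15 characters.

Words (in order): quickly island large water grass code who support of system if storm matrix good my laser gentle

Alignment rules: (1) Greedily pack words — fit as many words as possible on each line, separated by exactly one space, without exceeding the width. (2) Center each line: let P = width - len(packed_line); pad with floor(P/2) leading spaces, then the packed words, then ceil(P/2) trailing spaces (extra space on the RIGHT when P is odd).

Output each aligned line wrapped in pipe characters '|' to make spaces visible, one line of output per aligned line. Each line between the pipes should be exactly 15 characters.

Line 1: ['quickly', 'island'] (min_width=14, slack=1)
Line 2: ['large', 'water'] (min_width=11, slack=4)
Line 3: ['grass', 'code', 'who'] (min_width=14, slack=1)
Line 4: ['support', 'of'] (min_width=10, slack=5)
Line 5: ['system', 'if', 'storm'] (min_width=15, slack=0)
Line 6: ['matrix', 'good', 'my'] (min_width=14, slack=1)
Line 7: ['laser', 'gentle'] (min_width=12, slack=3)

Answer: |quickly island |
|  large water  |
|grass code who |
|  support of   |
|system if storm|
|matrix good my |
| laser gentle  |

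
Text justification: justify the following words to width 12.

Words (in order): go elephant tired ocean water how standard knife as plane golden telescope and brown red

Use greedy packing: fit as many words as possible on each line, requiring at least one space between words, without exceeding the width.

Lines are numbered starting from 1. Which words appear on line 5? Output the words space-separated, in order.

Line 1: ['go', 'elephant'] (min_width=11, slack=1)
Line 2: ['tired', 'ocean'] (min_width=11, slack=1)
Line 3: ['water', 'how'] (min_width=9, slack=3)
Line 4: ['standard'] (min_width=8, slack=4)
Line 5: ['knife', 'as'] (min_width=8, slack=4)
Line 6: ['plane', 'golden'] (min_width=12, slack=0)
Line 7: ['telescope'] (min_width=9, slack=3)
Line 8: ['and', 'brown'] (min_width=9, slack=3)
Line 9: ['red'] (min_width=3, slack=9)

Answer: knife as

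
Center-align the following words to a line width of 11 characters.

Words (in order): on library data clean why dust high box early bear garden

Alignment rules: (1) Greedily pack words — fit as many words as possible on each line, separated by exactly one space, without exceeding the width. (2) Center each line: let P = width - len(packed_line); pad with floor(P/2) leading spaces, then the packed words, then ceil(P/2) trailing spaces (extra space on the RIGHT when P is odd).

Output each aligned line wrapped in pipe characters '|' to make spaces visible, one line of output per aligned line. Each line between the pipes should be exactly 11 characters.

Answer: |on library |
|data clean |
| why dust  |
| high box  |
|early bear |
|  garden   |

Derivation:
Line 1: ['on', 'library'] (min_width=10, slack=1)
Line 2: ['data', 'clean'] (min_width=10, slack=1)
Line 3: ['why', 'dust'] (min_width=8, slack=3)
Line 4: ['high', 'box'] (min_width=8, slack=3)
Line 5: ['early', 'bear'] (min_width=10, slack=1)
Line 6: ['garden'] (min_width=6, slack=5)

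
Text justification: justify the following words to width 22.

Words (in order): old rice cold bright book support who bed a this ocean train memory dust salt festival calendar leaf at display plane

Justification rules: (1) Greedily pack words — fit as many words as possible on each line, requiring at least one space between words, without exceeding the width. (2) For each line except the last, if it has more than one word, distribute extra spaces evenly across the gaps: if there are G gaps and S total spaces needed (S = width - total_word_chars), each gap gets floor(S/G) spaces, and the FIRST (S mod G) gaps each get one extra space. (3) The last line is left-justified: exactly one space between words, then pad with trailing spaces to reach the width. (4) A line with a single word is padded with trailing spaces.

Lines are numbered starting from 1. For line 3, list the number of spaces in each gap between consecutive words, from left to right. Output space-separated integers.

Line 1: ['old', 'rice', 'cold', 'bright'] (min_width=20, slack=2)
Line 2: ['book', 'support', 'who', 'bed', 'a'] (min_width=22, slack=0)
Line 3: ['this', 'ocean', 'train'] (min_width=16, slack=6)
Line 4: ['memory', 'dust', 'salt'] (min_width=16, slack=6)
Line 5: ['festival', 'calendar', 'leaf'] (min_width=22, slack=0)
Line 6: ['at', 'display', 'plane'] (min_width=16, slack=6)

Answer: 4 4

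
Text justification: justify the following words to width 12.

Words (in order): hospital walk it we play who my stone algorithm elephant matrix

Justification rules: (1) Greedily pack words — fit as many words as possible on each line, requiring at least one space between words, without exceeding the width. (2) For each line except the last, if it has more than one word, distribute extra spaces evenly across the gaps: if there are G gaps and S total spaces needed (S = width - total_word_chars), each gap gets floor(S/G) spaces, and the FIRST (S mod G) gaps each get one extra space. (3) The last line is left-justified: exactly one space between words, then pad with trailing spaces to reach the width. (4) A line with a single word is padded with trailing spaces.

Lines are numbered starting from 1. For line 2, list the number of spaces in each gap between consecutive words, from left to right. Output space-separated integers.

Answer: 2 2

Derivation:
Line 1: ['hospital'] (min_width=8, slack=4)
Line 2: ['walk', 'it', 'we'] (min_width=10, slack=2)
Line 3: ['play', 'who', 'my'] (min_width=11, slack=1)
Line 4: ['stone'] (min_width=5, slack=7)
Line 5: ['algorithm'] (min_width=9, slack=3)
Line 6: ['elephant'] (min_width=8, slack=4)
Line 7: ['matrix'] (min_width=6, slack=6)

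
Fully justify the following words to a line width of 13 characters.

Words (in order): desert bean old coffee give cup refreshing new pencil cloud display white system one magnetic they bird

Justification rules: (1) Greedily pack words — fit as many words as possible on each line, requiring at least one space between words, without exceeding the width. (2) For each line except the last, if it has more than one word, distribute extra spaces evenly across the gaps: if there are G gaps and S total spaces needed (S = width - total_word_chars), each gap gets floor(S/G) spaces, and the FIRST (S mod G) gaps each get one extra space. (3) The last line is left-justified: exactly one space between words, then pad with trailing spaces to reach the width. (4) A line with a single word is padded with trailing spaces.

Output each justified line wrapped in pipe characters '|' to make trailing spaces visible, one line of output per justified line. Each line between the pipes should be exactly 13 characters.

Answer: |desert   bean|
|old    coffee|
|give      cup|
|refreshing   |
|new    pencil|
|cloud display|
|white  system|
|one  magnetic|
|they bird    |

Derivation:
Line 1: ['desert', 'bean'] (min_width=11, slack=2)
Line 2: ['old', 'coffee'] (min_width=10, slack=3)
Line 3: ['give', 'cup'] (min_width=8, slack=5)
Line 4: ['refreshing'] (min_width=10, slack=3)
Line 5: ['new', 'pencil'] (min_width=10, slack=3)
Line 6: ['cloud', 'display'] (min_width=13, slack=0)
Line 7: ['white', 'system'] (min_width=12, slack=1)
Line 8: ['one', 'magnetic'] (min_width=12, slack=1)
Line 9: ['they', 'bird'] (min_width=9, slack=4)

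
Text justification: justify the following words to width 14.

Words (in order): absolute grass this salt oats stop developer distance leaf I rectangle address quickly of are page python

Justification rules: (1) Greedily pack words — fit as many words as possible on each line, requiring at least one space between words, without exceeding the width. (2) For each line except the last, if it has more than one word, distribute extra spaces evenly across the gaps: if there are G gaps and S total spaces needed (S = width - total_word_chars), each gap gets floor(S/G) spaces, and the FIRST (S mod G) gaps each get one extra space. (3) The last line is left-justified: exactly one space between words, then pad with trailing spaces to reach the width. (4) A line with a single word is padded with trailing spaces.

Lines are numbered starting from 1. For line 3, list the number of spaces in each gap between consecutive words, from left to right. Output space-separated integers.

Answer: 1

Derivation:
Line 1: ['absolute', 'grass'] (min_width=14, slack=0)
Line 2: ['this', 'salt', 'oats'] (min_width=14, slack=0)
Line 3: ['stop', 'developer'] (min_width=14, slack=0)
Line 4: ['distance', 'leaf'] (min_width=13, slack=1)
Line 5: ['I', 'rectangle'] (min_width=11, slack=3)
Line 6: ['address'] (min_width=7, slack=7)
Line 7: ['quickly', 'of', 'are'] (min_width=14, slack=0)
Line 8: ['page', 'python'] (min_width=11, slack=3)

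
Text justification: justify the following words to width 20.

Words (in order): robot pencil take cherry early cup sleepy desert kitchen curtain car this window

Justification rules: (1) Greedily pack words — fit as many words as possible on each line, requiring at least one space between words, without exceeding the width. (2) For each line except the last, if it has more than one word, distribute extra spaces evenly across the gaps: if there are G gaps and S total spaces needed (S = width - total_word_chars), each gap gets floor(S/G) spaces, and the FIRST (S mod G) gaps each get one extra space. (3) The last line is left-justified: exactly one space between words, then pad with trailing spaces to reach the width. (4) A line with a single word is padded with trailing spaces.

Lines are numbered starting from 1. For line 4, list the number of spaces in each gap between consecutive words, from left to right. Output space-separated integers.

Line 1: ['robot', 'pencil', 'take'] (min_width=17, slack=3)
Line 2: ['cherry', 'early', 'cup'] (min_width=16, slack=4)
Line 3: ['sleepy', 'desert'] (min_width=13, slack=7)
Line 4: ['kitchen', 'curtain', 'car'] (min_width=19, slack=1)
Line 5: ['this', 'window'] (min_width=11, slack=9)

Answer: 2 1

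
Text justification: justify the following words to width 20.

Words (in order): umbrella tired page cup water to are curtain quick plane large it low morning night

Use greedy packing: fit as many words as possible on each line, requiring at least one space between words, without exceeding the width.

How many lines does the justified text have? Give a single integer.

Line 1: ['umbrella', 'tired', 'page'] (min_width=19, slack=1)
Line 2: ['cup', 'water', 'to', 'are'] (min_width=16, slack=4)
Line 3: ['curtain', 'quick', 'plane'] (min_width=19, slack=1)
Line 4: ['large', 'it', 'low', 'morning'] (min_width=20, slack=0)
Line 5: ['night'] (min_width=5, slack=15)
Total lines: 5

Answer: 5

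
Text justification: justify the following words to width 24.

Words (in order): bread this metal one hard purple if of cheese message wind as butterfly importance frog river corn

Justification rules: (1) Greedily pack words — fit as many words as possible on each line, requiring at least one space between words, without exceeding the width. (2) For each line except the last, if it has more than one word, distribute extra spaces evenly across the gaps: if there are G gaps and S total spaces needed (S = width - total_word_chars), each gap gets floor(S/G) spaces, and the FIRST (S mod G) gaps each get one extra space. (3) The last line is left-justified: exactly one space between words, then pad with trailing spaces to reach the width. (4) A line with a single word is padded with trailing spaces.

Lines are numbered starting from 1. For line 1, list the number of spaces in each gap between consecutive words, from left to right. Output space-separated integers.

Line 1: ['bread', 'this', 'metal', 'one'] (min_width=20, slack=4)
Line 2: ['hard', 'purple', 'if', 'of', 'cheese'] (min_width=24, slack=0)
Line 3: ['message', 'wind', 'as'] (min_width=15, slack=9)
Line 4: ['butterfly', 'importance'] (min_width=20, slack=4)
Line 5: ['frog', 'river', 'corn'] (min_width=15, slack=9)

Answer: 3 2 2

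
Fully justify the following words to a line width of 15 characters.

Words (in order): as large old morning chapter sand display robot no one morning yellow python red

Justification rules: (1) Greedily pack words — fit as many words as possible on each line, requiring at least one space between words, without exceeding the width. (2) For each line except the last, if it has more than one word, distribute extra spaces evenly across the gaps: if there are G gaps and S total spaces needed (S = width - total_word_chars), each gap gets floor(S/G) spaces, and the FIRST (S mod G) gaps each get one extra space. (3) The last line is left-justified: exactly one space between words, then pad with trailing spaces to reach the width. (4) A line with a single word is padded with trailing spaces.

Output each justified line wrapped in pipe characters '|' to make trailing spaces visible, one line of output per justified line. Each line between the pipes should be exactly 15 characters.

Line 1: ['as', 'large', 'old'] (min_width=12, slack=3)
Line 2: ['morning', 'chapter'] (min_width=15, slack=0)
Line 3: ['sand', 'display'] (min_width=12, slack=3)
Line 4: ['robot', 'no', 'one'] (min_width=12, slack=3)
Line 5: ['morning', 'yellow'] (min_width=14, slack=1)
Line 6: ['python', 'red'] (min_width=10, slack=5)

Answer: |as   large  old|
|morning chapter|
|sand    display|
|robot   no  one|
|morning  yellow|
|python red     |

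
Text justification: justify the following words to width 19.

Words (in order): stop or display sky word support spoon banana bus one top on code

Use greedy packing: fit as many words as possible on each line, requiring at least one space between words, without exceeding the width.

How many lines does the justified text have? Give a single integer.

Answer: 4

Derivation:
Line 1: ['stop', 'or', 'display', 'sky'] (min_width=19, slack=0)
Line 2: ['word', 'support', 'spoon'] (min_width=18, slack=1)
Line 3: ['banana', 'bus', 'one', 'top'] (min_width=18, slack=1)
Line 4: ['on', 'code'] (min_width=7, slack=12)
Total lines: 4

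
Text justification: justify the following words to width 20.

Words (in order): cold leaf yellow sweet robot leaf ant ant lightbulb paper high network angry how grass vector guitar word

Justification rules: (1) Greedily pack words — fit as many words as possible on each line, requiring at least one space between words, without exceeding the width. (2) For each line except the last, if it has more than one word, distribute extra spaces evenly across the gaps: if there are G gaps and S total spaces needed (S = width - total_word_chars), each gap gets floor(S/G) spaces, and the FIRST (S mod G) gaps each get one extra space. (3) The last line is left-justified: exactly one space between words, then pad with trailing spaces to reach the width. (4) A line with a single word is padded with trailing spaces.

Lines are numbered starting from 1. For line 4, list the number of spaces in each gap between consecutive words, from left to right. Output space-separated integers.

Line 1: ['cold', 'leaf', 'yellow'] (min_width=16, slack=4)
Line 2: ['sweet', 'robot', 'leaf', 'ant'] (min_width=20, slack=0)
Line 3: ['ant', 'lightbulb', 'paper'] (min_width=19, slack=1)
Line 4: ['high', 'network', 'angry'] (min_width=18, slack=2)
Line 5: ['how', 'grass', 'vector'] (min_width=16, slack=4)
Line 6: ['guitar', 'word'] (min_width=11, slack=9)

Answer: 2 2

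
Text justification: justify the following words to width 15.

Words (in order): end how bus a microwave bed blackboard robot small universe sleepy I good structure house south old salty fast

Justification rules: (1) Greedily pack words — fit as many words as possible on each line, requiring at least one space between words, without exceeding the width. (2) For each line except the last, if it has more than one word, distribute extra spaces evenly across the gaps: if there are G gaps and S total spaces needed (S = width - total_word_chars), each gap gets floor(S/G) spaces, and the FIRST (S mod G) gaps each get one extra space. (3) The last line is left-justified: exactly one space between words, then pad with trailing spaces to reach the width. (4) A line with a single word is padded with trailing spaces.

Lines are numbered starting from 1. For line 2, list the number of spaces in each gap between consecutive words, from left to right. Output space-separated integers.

Answer: 3

Derivation:
Line 1: ['end', 'how', 'bus', 'a'] (min_width=13, slack=2)
Line 2: ['microwave', 'bed'] (min_width=13, slack=2)
Line 3: ['blackboard'] (min_width=10, slack=5)
Line 4: ['robot', 'small'] (min_width=11, slack=4)
Line 5: ['universe', 'sleepy'] (min_width=15, slack=0)
Line 6: ['I', 'good'] (min_width=6, slack=9)
Line 7: ['structure', 'house'] (min_width=15, slack=0)
Line 8: ['south', 'old', 'salty'] (min_width=15, slack=0)
Line 9: ['fast'] (min_width=4, slack=11)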